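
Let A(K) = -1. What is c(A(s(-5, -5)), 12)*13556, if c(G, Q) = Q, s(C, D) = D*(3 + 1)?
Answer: 162672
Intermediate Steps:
s(C, D) = 4*D (s(C, D) = D*4 = 4*D)
c(A(s(-5, -5)), 12)*13556 = 12*13556 = 162672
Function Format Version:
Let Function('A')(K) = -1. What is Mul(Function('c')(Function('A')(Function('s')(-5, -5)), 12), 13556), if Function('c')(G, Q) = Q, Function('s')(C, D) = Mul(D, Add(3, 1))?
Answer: 162672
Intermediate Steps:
Function('s')(C, D) = Mul(4, D) (Function('s')(C, D) = Mul(D, 4) = Mul(4, D))
Mul(Function('c')(Function('A')(Function('s')(-5, -5)), 12), 13556) = Mul(12, 13556) = 162672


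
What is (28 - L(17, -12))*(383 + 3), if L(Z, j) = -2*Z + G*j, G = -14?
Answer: -40916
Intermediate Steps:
L(Z, j) = -14*j - 2*Z (L(Z, j) = -2*Z - 14*j = -14*j - 2*Z)
(28 - L(17, -12))*(383 + 3) = (28 - (-14*(-12) - 2*17))*(383 + 3) = (28 - (168 - 34))*386 = (28 - 1*134)*386 = (28 - 134)*386 = -106*386 = -40916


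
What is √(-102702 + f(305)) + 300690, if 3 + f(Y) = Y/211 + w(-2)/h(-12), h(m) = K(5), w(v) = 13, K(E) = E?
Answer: 300690 + I*√114308729885/1055 ≈ 3.0069e+5 + 320.47*I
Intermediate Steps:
h(m) = 5
f(Y) = -⅖ + Y/211 (f(Y) = -3 + (Y/211 + 13/5) = -3 + (13/5 + Y/211) = -⅖ + Y/211)
√(-102702 + f(305)) + 300690 = √(-102702 + (-⅖ + (1/211)*305)) + 300690 = √(-102702 + (-⅖ + 305/211)) + 300690 = √(-102702 + 1103/1055) + 300690 = √(-108349507/1055) + 300690 = I*√114308729885/1055 + 300690 = 300690 + I*√114308729885/1055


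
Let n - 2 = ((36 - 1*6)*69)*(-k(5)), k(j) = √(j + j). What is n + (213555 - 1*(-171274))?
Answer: 384831 - 2070*√10 ≈ 3.7829e+5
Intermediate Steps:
k(j) = √2*√j (k(j) = √(2*j) = √2*√j)
n = 2 - 2070*√10 (n = 2 + ((36 - 1*6)*69)*(-√2*√5) = 2 + ((36 - 6)*69)*(-√10) = 2 + (30*69)*(-√10) = 2 + 2070*(-√10) = 2 - 2070*√10 ≈ -6543.9)
n + (213555 - 1*(-171274)) = (2 - 2070*√10) + (213555 - 1*(-171274)) = (2 - 2070*√10) + (213555 + 171274) = (2 - 2070*√10) + 384829 = 384831 - 2070*√10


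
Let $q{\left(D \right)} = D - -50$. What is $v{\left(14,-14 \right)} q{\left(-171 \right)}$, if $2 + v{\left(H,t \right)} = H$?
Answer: $-1452$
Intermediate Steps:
$q{\left(D \right)} = 50 + D$ ($q{\left(D \right)} = D + 50 = 50 + D$)
$v{\left(H,t \right)} = -2 + H$
$v{\left(14,-14 \right)} q{\left(-171 \right)} = \left(-2 + 14\right) \left(50 - 171\right) = 12 \left(-121\right) = -1452$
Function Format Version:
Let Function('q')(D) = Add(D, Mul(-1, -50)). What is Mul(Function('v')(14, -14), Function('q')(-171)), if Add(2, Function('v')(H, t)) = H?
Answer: -1452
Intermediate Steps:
Function('q')(D) = Add(50, D) (Function('q')(D) = Add(D, 50) = Add(50, D))
Function('v')(H, t) = Add(-2, H)
Mul(Function('v')(14, -14), Function('q')(-171)) = Mul(Add(-2, 14), Add(50, -171)) = Mul(12, -121) = -1452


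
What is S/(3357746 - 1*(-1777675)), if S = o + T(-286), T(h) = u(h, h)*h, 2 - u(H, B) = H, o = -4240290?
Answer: -1440886/1711807 ≈ -0.84173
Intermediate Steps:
u(H, B) = 2 - H
T(h) = h*(2 - h) (T(h) = (2 - h)*h = h*(2 - h))
S = -4322658 (S = -4240290 - 286*(2 - 1*(-286)) = -4240290 - 286*(2 + 286) = -4240290 - 286*288 = -4240290 - 82368 = -4322658)
S/(3357746 - 1*(-1777675)) = -4322658/(3357746 - 1*(-1777675)) = -4322658/(3357746 + 1777675) = -4322658/5135421 = -4322658*1/5135421 = -1440886/1711807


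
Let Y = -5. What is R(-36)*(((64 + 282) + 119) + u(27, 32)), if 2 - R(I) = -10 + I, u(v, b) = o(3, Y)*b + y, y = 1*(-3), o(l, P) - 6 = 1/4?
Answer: 31776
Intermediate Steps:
o(l, P) = 25/4 (o(l, P) = 6 + 1/4 = 6 + ¼ = 25/4)
y = -3
u(v, b) = -3 + 25*b/4 (u(v, b) = 25*b/4 - 3 = -3 + 25*b/4)
R(I) = 12 - I (R(I) = 2 - (-10 + I) = 2 + (10 - I) = 12 - I)
R(-36)*(((64 + 282) + 119) + u(27, 32)) = (12 - 1*(-36))*(((64 + 282) + 119) + (-3 + (25/4)*32)) = (12 + 36)*((346 + 119) + (-3 + 200)) = 48*(465 + 197) = 48*662 = 31776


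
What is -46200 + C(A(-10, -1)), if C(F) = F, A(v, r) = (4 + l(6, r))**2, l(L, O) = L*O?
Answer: -46196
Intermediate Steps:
A(v, r) = (4 + 6*r)**2
-46200 + C(A(-10, -1)) = -46200 + 4*(2 + 3*(-1))**2 = -46200 + 4*(2 - 3)**2 = -46200 + 4*(-1)**2 = -46200 + 4*1 = -46200 + 4 = -46196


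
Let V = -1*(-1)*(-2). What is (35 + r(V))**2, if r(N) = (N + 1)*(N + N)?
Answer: 1521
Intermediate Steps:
V = -2 (V = 1*(-2) = -2)
r(N) = 2*N*(1 + N) (r(N) = (1 + N)*(2*N) = 2*N*(1 + N))
(35 + r(V))**2 = (35 + 2*(-2)*(1 - 2))**2 = (35 + 2*(-2)*(-1))**2 = (35 + 4)**2 = 39**2 = 1521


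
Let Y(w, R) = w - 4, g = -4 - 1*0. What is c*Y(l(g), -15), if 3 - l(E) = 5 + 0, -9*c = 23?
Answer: 46/3 ≈ 15.333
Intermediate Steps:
g = -4 (g = -4 + 0 = -4)
c = -23/9 (c = -⅑*23 = -23/9 ≈ -2.5556)
l(E) = -2 (l(E) = 3 - (5 + 0) = 3 - 1*5 = 3 - 5 = -2)
Y(w, R) = -4 + w
c*Y(l(g), -15) = -23*(-4 - 2)/9 = -23/9*(-6) = 46/3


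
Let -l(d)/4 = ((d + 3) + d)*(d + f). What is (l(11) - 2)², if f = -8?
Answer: 91204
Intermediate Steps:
l(d) = -4*(-8 + d)*(3 + 2*d) (l(d) = -4*((d + 3) + d)*(d - 8) = -4*((3 + d) + d)*(-8 + d) = -4*(3 + 2*d)*(-8 + d) = -4*(-8 + d)*(3 + 2*d))
(l(11) - 2)² = ((96 - 8*11² + 52*11) - 2)² = ((96 - 8*121 + 572) - 2)² = ((96 - 968 + 572) - 2)² = (-300 - 2)² = (-302)² = 91204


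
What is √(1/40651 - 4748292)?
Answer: I*√7846570578217241/40651 ≈ 2179.1*I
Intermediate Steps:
√(1/40651 - 4748292) = √(-193022818091/40651) = I*√7846570578217241/40651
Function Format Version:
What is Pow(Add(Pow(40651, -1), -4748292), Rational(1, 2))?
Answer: Mul(Rational(1, 40651), I, Pow(7846570578217241, Rational(1, 2))) ≈ Mul(2179.1, I)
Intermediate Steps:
Pow(Add(Pow(40651, -1), -4748292), Rational(1, 2)) = Pow(Add(Rational(1, 40651), -4748292), Rational(1, 2)) = Pow(Rational(-193022818091, 40651), Rational(1, 2)) = Mul(Rational(1, 40651), I, Pow(7846570578217241, Rational(1, 2)))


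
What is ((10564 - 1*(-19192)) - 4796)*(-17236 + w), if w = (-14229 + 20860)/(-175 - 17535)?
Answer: -761919452736/1771 ≈ -4.3022e+8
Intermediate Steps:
w = -6631/17710 (w = 6631/(-17710) = 6631*(-1/17710) = -6631/17710 ≈ -0.37442)
((10564 - 1*(-19192)) - 4796)*(-17236 + w) = ((10564 - 1*(-19192)) - 4796)*(-17236 - 6631/17710) = ((10564 + 19192) - 4796)*(-305256191/17710) = (29756 - 4796)*(-305256191/17710) = 24960*(-305256191/17710) = -761919452736/1771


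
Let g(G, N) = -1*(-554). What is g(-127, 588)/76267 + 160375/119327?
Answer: 12297427283/9100712309 ≈ 1.3513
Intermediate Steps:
g(G, N) = 554
g(-127, 588)/76267 + 160375/119327 = 554/76267 + 160375/119327 = 12297427283/9100712309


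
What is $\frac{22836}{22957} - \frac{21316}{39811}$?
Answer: $\frac{38161144}{83085557} \approx 0.4593$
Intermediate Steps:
$\frac{22836}{22957} - \frac{21316}{39811} = 22836 \cdot \frac{1}{22957} - \frac{21316}{39811} = \frac{2076}{2087} - \frac{21316}{39811} = \frac{38161144}{83085557}$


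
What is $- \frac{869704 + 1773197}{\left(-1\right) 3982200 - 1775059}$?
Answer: $\frac{2642901}{5757259} \approx 0.45906$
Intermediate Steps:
$- \frac{869704 + 1773197}{\left(-1\right) 3982200 - 1775059} = - \frac{2642901}{-3982200 - 1775059} = - \frac{2642901}{-5757259} = - \frac{2642901 \left(-1\right)}{5757259} = \left(-1\right) \left(- \frac{2642901}{5757259}\right) = \frac{2642901}{5757259}$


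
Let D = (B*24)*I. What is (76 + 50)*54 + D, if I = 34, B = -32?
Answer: -19308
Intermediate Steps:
D = -26112 (D = -32*24*34 = -768*34 = -26112)
(76 + 50)*54 + D = (76 + 50)*54 - 26112 = 126*54 - 26112 = 6804 - 26112 = -19308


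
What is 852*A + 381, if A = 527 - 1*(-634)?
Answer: 989553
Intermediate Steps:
A = 1161 (A = 527 + 634 = 1161)
852*A + 381 = 852*1161 + 381 = 989172 + 381 = 989553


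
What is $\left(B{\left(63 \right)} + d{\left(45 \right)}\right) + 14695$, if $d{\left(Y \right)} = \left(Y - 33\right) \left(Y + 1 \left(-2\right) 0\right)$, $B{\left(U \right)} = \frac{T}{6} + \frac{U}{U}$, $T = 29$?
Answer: $\frac{91445}{6} \approx 15241.0$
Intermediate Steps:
$B{\left(U \right)} = \frac{35}{6}$ ($B{\left(U \right)} = \frac{29}{6} + \frac{U}{U} = 29 \cdot \frac{1}{6} + 1 = \frac{29}{6} + 1 = \frac{35}{6}$)
$d{\left(Y \right)} = Y \left(-33 + Y\right)$ ($d{\left(Y \right)} = \left(-33 + Y\right) \left(Y - 0\right) = \left(-33 + Y\right) \left(Y + 0\right) = \left(-33 + Y\right) Y = Y \left(-33 + Y\right)$)
$\left(B{\left(63 \right)} + d{\left(45 \right)}\right) + 14695 = \left(\frac{35}{6} + 45 \left(-33 + 45\right)\right) + 14695 = \left(\frac{35}{6} + 45 \cdot 12\right) + 14695 = \left(\frac{35}{6} + 540\right) + 14695 = \frac{3275}{6} + 14695 = \frac{91445}{6}$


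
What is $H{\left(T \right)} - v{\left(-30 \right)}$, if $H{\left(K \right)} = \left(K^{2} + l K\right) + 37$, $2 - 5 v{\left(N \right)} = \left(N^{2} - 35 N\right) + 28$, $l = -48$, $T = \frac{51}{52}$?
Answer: $\frac{5219869}{13520} \approx 386.08$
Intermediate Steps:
$T = \frac{51}{52}$ ($T = 51 \cdot \frac{1}{52} = \frac{51}{52} \approx 0.98077$)
$v{\left(N \right)} = - \frac{26}{5} + 7 N - \frac{N^{2}}{5}$ ($v{\left(N \right)} = \frac{2}{5} - \frac{\left(N^{2} - 35 N\right) + 28}{5} = \frac{2}{5} - \frac{28 + N^{2} - 35 N}{5} = \frac{2}{5} - \left(\frac{28}{5} - 7 N + \frac{N^{2}}{5}\right) = - \frac{26}{5} + 7 N - \frac{N^{2}}{5}$)
$H{\left(K \right)} = 37 + K^{2} - 48 K$ ($H{\left(K \right)} = \left(K^{2} - 48 K\right) + 37 = 37 + K^{2} - 48 K$)
$H{\left(T \right)} - v{\left(-30 \right)} = \left(37 + \left(\frac{51}{52}\right)^{2} - \frac{612}{13}\right) - \left(- \frac{26}{5} + 7 \left(-30\right) - \frac{\left(-30\right)^{2}}{5}\right) = \left(37 + \frac{2601}{2704} - \frac{612}{13}\right) - \left(- \frac{26}{5} - 210 - 180\right) = - \frac{24647}{2704} - \left(- \frac{26}{5} - 210 - 180\right) = - \frac{24647}{2704} - - \frac{1976}{5} = - \frac{24647}{2704} + \frac{1976}{5} = \frac{5219869}{13520}$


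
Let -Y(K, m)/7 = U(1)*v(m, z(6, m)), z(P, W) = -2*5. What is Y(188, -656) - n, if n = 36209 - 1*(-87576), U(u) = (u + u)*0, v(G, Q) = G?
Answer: -123785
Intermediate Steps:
z(P, W) = -10
U(u) = 0 (U(u) = (2*u)*0 = 0)
Y(K, m) = 0 (Y(K, m) = -0*m = -7*0 = 0)
n = 123785 (n = 36209 + 87576 = 123785)
Y(188, -656) - n = 0 - 1*123785 = 0 - 123785 = -123785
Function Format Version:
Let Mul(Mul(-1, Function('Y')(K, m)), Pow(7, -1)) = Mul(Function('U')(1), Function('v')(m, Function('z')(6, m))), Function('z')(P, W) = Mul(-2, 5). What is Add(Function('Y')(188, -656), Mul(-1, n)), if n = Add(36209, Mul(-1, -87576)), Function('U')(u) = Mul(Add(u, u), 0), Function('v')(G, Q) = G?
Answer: -123785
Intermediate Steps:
Function('z')(P, W) = -10
Function('U')(u) = 0 (Function('U')(u) = Mul(Mul(2, u), 0) = 0)
Function('Y')(K, m) = 0 (Function('Y')(K, m) = Mul(-7, Mul(0, m)) = Mul(-7, 0) = 0)
n = 123785 (n = Add(36209, 87576) = 123785)
Add(Function('Y')(188, -656), Mul(-1, n)) = Add(0, Mul(-1, 123785)) = Add(0, -123785) = -123785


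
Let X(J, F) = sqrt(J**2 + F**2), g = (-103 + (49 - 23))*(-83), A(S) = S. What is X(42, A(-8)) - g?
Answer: -6391 + 2*sqrt(457) ≈ -6348.2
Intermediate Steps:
g = 6391 (g = (-103 + 26)*(-83) = -77*(-83) = 6391)
X(J, F) = sqrt(F**2 + J**2)
X(42, A(-8)) - g = sqrt((-8)**2 + 42**2) - 1*6391 = sqrt(64 + 1764) - 6391 = sqrt(1828) - 6391 = 2*sqrt(457) - 6391 = -6391 + 2*sqrt(457)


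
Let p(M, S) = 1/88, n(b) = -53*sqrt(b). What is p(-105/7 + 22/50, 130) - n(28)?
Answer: 1/88 + 106*sqrt(7) ≈ 280.46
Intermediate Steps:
p(M, S) = 1/88
p(-105/7 + 22/50, 130) - n(28) = 1/88 - (-53)*sqrt(28) = 1/88 - (-53)*2*sqrt(7) = 1/88 - (-106)*sqrt(7) = 1/88 + 106*sqrt(7)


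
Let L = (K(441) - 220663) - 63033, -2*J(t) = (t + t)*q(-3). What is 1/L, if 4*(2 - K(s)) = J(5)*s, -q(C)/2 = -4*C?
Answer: -1/296924 ≈ -3.3679e-6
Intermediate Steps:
q(C) = 8*C (q(C) = -(-8)*C = 8*C)
J(t) = 24*t (J(t) = -(t + t)*8*(-3)/2 = -2*t*(-24)/2 = -(-24)*t = 24*t)
K(s) = 2 - 30*s (K(s) = 2 - 24*5*s/4 = 2 - 30*s)
L = -296924 (L = ((2 - 30*441) - 220663) - 63033 = ((2 - 13230) - 220663) - 63033 = (-13228 - 220663) - 63033 = -233891 - 63033 = -296924)
1/L = 1/(-296924) = -1/296924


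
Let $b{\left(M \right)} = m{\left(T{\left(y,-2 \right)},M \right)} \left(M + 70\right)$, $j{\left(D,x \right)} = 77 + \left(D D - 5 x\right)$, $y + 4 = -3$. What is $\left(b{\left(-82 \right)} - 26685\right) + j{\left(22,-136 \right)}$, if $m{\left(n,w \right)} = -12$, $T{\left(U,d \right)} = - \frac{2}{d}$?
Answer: $-25300$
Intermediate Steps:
$y = -7$ ($y = -4 - 3 = -7$)
$j{\left(D,x \right)} = 77 + D^{2} - 5 x$ ($j{\left(D,x \right)} = 77 + \left(D^{2} - 5 x\right) = 77 + D^{2} - 5 x$)
$b{\left(M \right)} = -840 - 12 M$ ($b{\left(M \right)} = - 12 \left(M + 70\right) = - 12 \left(70 + M\right) = -840 - 12 M$)
$\left(b{\left(-82 \right)} - 26685\right) + j{\left(22,-136 \right)} = \left(\left(-840 - -984\right) - 26685\right) + \left(77 + 22^{2} - -680\right) = \left(\left(-840 + 984\right) - 26685\right) + \left(77 + 484 + 680\right) = \left(144 - 26685\right) + 1241 = -26541 + 1241 = -25300$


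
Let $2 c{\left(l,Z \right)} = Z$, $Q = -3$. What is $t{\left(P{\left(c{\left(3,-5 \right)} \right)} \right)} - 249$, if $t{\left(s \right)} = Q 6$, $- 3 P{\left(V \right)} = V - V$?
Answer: $-267$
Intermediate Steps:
$c{\left(l,Z \right)} = \frac{Z}{2}$
$P{\left(V \right)} = 0$ ($P{\left(V \right)} = - \frac{V - V}{3} = \left(- \frac{1}{3}\right) 0 = 0$)
$t{\left(s \right)} = -18$ ($t{\left(s \right)} = \left(-3\right) 6 = -18$)
$t{\left(P{\left(c{\left(3,-5 \right)} \right)} \right)} - 249 = -18 - 249 = -267$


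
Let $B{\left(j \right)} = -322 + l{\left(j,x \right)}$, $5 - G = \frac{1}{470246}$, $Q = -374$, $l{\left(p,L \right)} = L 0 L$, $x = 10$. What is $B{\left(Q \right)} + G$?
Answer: $- \frac{149067983}{470246} \approx -317.0$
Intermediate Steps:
$l{\left(p,L \right)} = 0$ ($l{\left(p,L \right)} = 0 L = 0$)
$G = \frac{2351229}{470246}$ ($G = 5 - \frac{1}{470246} = \frac{2351229}{470246} \approx 5.0$)
$B{\left(j \right)} = -322$ ($B{\left(j \right)} = -322 + 0 = -322$)
$B{\left(Q \right)} + G = -322 + \frac{2351229}{470246} = - \frac{149067983}{470246}$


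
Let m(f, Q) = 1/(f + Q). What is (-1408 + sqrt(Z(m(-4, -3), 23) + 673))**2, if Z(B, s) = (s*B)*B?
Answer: 97173736/49 - 28160*sqrt(330)/7 ≈ 1.9101e+6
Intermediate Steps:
m(f, Q) = 1/(Q + f)
Z(B, s) = s*B**2 (Z(B, s) = (B*s)*B = s*B**2)
(-1408 + sqrt(Z(m(-4, -3), 23) + 673))**2 = (-1408 + sqrt(23*(1/(-3 - 4))**2 + 673))**2 = (-1408 + sqrt(23*(1/(-7))**2 + 673))**2 = (-1408 + sqrt(23*(-1/7)**2 + 673))**2 = (-1408 + sqrt(23*(1/49) + 673))**2 = (-1408 + sqrt(23/49 + 673))**2 = (-1408 + sqrt(33000/49))**2 = (-1408 + 10*sqrt(330)/7)**2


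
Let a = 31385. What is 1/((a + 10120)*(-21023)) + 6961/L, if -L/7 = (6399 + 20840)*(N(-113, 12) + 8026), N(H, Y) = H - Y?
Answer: -6075393987388/1314517493379541395 ≈ -4.6218e-6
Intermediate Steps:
L = -1506507373 (L = -7*(6399 + 20840)*((-113 - 1*12) + 8026) = -190673*((-113 - 12) + 8026) = -190673*(-125 + 8026) = -190673*7901 = -7*215215339 = -1506507373)
1/((a + 10120)*(-21023)) + 6961/L = 1/((31385 + 10120)*(-21023)) + 6961/(-1506507373) = -1/21023/41505 + 6961*(-1/1506507373) = (1/41505)*(-1/21023) - 6961/1506507373 = -1/872559615 - 6961/1506507373 = -6075393987388/1314517493379541395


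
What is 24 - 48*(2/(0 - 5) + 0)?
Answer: 216/5 ≈ 43.200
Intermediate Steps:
24 - 48*(2/(0 - 5) + 0) = 24 - 48*(2/(-5) + 0) = 24 - 48*(2*(-⅕) + 0) = 24 - 48*(-⅖ + 0) = 24 - 48*(-⅖) = 24 + 96/5 = 216/5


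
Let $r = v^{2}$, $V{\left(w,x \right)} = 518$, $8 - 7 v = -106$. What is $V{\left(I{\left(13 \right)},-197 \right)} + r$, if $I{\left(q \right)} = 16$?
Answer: $\frac{38378}{49} \approx 783.22$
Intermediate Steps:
$v = \frac{114}{7}$ ($v = \frac{8}{7} - - \frac{106}{7} = \frac{8}{7} + \frac{106}{7} = \frac{114}{7} \approx 16.286$)
$r = \frac{12996}{49}$ ($r = \left(\frac{114}{7}\right)^{2} = \frac{12996}{49} \approx 265.22$)
$V{\left(I{\left(13 \right)},-197 \right)} + r = 518 + \frac{12996}{49} = \frac{38378}{49}$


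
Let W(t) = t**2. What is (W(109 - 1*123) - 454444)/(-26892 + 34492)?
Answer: -56781/950 ≈ -59.769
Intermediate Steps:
(W(109 - 1*123) - 454444)/(-26892 + 34492) = ((109 - 1*123)**2 - 454444)/(-26892 + 34492) = ((109 - 123)**2 - 454444)/7600 = ((-14)**2 - 454444)*(1/7600) = (196 - 454444)*(1/7600) = -454248*1/7600 = -56781/950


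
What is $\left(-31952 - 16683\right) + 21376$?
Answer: $-27259$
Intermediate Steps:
$\left(-31952 - 16683\right) + 21376 = -48635 + 21376 = -27259$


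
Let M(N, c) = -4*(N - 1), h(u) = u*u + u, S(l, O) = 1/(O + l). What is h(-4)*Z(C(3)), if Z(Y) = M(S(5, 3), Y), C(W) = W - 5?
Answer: 42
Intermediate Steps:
C(W) = -5 + W
h(u) = u + u² (h(u) = u² + u = u + u²)
M(N, c) = 4 - 4*N (M(N, c) = -4*(-1 + N) = 4 - 4*N)
Z(Y) = 7/2 (Z(Y) = 4 - 4/(3 + 5) = 4 - 4/8 = 4 - 4*⅛ = 4 - ½ = 7/2)
h(-4)*Z(C(3)) = -4*(1 - 4)*(7/2) = -4*(-3)*(7/2) = 12*(7/2) = 42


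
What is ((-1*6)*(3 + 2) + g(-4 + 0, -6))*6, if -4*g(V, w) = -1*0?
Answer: -180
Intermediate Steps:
g(V, w) = 0 (g(V, w) = -(-1)*0/4 = -¼*0 = 0)
((-1*6)*(3 + 2) + g(-4 + 0, -6))*6 = ((-1*6)*(3 + 2) + 0)*6 = (-6*5 + 0)*6 = (-30 + 0)*6 = -30*6 = -180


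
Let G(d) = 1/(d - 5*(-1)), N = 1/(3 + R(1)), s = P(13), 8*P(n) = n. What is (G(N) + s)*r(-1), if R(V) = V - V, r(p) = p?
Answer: -29/16 ≈ -1.8125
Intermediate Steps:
R(V) = 0
P(n) = n/8
s = 13/8 (s = (1/8)*13 = 13/8 ≈ 1.6250)
N = 1/3 (N = 1/(3 + 0) = 1/3 ≈ 0.33333)
G(d) = 1/(5 + d) (G(d) = 1/(d + 5) = 1/(5 + d))
(G(N) + s)*r(-1) = (1/(5 + 1/3) + 13/8)*(-1) = (1/(16/3) + 13/8)*(-1) = (3/16 + 13/8)*(-1) = (29/16)*(-1) = -29/16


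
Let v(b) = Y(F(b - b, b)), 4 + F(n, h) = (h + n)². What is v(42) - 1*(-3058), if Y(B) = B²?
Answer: 3100658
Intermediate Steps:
F(n, h) = -4 + (h + n)²
v(b) = (-4 + b²)² (v(b) = (-4 + (b + (b - b))²)² = (-4 + (b + 0)²)² = (-4 + b²)²)
v(42) - 1*(-3058) = (-4 + 42²)² - 1*(-3058) = (-4 + 1764)² + 3058 = 1760² + 3058 = 3097600 + 3058 = 3100658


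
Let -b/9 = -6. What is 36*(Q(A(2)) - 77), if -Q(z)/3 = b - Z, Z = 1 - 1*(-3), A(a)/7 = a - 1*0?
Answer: -8172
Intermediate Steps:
b = 54 (b = -9*(-6) = 54)
A(a) = 7*a (A(a) = 7*(a - 1*0) = 7*(a + 0) = 7*a)
Z = 4 (Z = 1 + 3 = 4)
Q(z) = -150 (Q(z) = -3*(54 - 1*4) = -3*(54 - 4) = -3*50 = -150)
36*(Q(A(2)) - 77) = 36*(-150 - 77) = 36*(-227) = -8172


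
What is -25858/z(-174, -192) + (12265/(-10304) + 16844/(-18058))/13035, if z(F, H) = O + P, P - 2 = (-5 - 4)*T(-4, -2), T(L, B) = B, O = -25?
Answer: 6271644769916723/1212708826560 ≈ 5171.6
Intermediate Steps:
P = 20 (P = 2 + (-5 - 4)*(-2) = 2 - 9*(-2) = 2 + 18 = 20)
z(F, H) = -5 (z(F, H) = -25 + 20 = -5)
-25858/z(-174, -192) + (12265/(-10304) + 16844/(-18058))/13035 = -25858/(-5) + (12265/(-10304) + 16844/(-18058))/13035 = -25858*(-⅕) + (12265*(-1/10304) + 16844*(-1/18058))*(1/13035) = 25858/5 + (-12265/10304 - 8422/9029)*(1/13035) = 25858/5 - 197520973/93034816*1/13035 = 25858/5 - 197520973/1212708826560 = 6271644769916723/1212708826560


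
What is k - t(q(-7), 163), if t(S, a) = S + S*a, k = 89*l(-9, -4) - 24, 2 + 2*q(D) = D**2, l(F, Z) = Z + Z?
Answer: -4590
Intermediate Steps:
l(F, Z) = 2*Z
q(D) = -1 + D**2/2
k = -736 (k = 89*(2*(-4)) - 24 = 89*(-8) - 24 = -712 - 24 = -736)
k - t(q(-7), 163) = -736 - (-1 + (1/2)*(-7)**2)*(1 + 163) = -736 - (-1 + (1/2)*49)*164 = -736 - (-1 + 49/2)*164 = -736 - 47*164/2 = -736 - 1*3854 = -736 - 3854 = -4590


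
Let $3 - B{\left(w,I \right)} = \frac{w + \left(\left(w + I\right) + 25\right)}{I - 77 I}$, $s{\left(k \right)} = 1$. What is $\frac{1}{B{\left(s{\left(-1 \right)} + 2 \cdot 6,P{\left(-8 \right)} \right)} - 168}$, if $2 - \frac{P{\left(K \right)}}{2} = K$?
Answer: $- \frac{1520}{250729} \approx -0.0060623$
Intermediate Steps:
$P{\left(K \right)} = 4 - 2 K$
$B{\left(w,I \right)} = 3 + \frac{25 + I + 2 w}{76 I}$ ($B{\left(w,I \right)} = 3 - \frac{w + \left(\left(w + I\right) + 25\right)}{I - 77 I} = 3 - \frac{w + \left(\left(I + w\right) + 25\right)}{\left(-76\right) I} = 3 - \left(w + \left(25 + I + w\right)\right) \left(- \frac{1}{76 I}\right) = 3 - \left(25 + I + 2 w\right) \left(- \frac{1}{76 I}\right) = 3 - - \frac{25 + I + 2 w}{76 I} = 3 + \frac{25 + I + 2 w}{76 I}$)
$\frac{1}{B{\left(s{\left(-1 \right)} + 2 \cdot 6,P{\left(-8 \right)} \right)} - 168} = \frac{1}{\frac{25 + 2 \left(1 + 2 \cdot 6\right) + 229 \left(4 - -16\right)}{76 \left(4 - -16\right)} - 168} = \frac{1}{\frac{25 + 2 \left(1 + 12\right) + 229 \left(4 + 16\right)}{76 \left(4 + 16\right)} - 168} = \frac{1}{\frac{25 + 2 \cdot 13 + 229 \cdot 20}{76 \cdot 20} - 168} = \frac{1}{\frac{1}{76} \cdot \frac{1}{20} \left(25 + 26 + 4580\right) - 168} = \frac{1}{\frac{1}{76} \cdot \frac{1}{20} \cdot 4631 - 168} = \frac{1}{\frac{4631}{1520} - 168} = \frac{1}{- \frac{250729}{1520}} = - \frac{1520}{250729}$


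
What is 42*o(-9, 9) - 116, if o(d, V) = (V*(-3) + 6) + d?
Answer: -1376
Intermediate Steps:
o(d, V) = 6 + d - 3*V (o(d, V) = (-3*V + 6) + d = (6 - 3*V) + d = 6 + d - 3*V)
42*o(-9, 9) - 116 = 42*(6 - 9 - 3*9) - 116 = 42*(6 - 9 - 27) - 116 = 42*(-30) - 116 = -1260 - 116 = -1376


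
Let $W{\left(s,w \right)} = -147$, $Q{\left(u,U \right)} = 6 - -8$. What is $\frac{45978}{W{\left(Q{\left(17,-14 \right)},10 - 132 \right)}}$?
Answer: $- \frac{15326}{49} \approx -312.78$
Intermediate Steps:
$Q{\left(u,U \right)} = 14$ ($Q{\left(u,U \right)} = 6 + 8 = 14$)
$\frac{45978}{W{\left(Q{\left(17,-14 \right)},10 - 132 \right)}} = \frac{45978}{-147} = 45978 \left(- \frac{1}{147}\right) = - \frac{15326}{49}$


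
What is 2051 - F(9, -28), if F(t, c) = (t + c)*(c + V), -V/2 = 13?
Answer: 1025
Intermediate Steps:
V = -26 (V = -2*13 = -26)
F(t, c) = (-26 + c)*(c + t) (F(t, c) = (t + c)*(c - 26) = (c + t)*(-26 + c) = (-26 + c)*(c + t))
2051 - F(9, -28) = 2051 - ((-28)² - 26*(-28) - 26*9 - 28*9) = 2051 - (784 + 728 - 234 - 252) = 2051 - 1*1026 = 2051 - 1026 = 1025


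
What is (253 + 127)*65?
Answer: 24700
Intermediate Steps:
(253 + 127)*65 = 380*65 = 24700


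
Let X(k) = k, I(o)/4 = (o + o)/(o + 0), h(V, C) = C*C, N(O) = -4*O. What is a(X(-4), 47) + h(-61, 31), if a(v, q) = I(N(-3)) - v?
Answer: 973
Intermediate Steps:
h(V, C) = C**2
I(o) = 8 (I(o) = 4*((o + o)/(o + 0)) = 4*((2*o)/o) = 4*2 = 8)
a(v, q) = 8 - v
a(X(-4), 47) + h(-61, 31) = (8 - 1*(-4)) + 31**2 = (8 + 4) + 961 = 12 + 961 = 973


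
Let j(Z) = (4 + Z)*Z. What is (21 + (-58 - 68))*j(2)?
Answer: -1260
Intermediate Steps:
j(Z) = Z*(4 + Z)
(21 + (-58 - 68))*j(2) = (21 + (-58 - 68))*(2*(4 + 2)) = (21 - 126)*(2*6) = -105*12 = -1260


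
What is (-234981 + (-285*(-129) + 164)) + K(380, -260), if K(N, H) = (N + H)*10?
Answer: -196852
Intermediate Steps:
K(N, H) = 10*H + 10*N (K(N, H) = (H + N)*10 = 10*H + 10*N)
(-234981 + (-285*(-129) + 164)) + K(380, -260) = (-234981 + (-285*(-129) + 164)) + (10*(-260) + 10*380) = (-234981 + (36765 + 164)) + (-2600 + 3800) = (-234981 + 36929) + 1200 = -198052 + 1200 = -196852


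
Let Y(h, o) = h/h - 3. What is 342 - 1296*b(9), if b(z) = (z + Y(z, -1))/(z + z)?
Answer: -162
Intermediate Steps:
Y(h, o) = -2 (Y(h, o) = 1 - 3 = -2)
b(z) = (-2 + z)/(2*z) (b(z) = (z - 2)/(z + z) = (-2 + z)/((2*z)) = (-2 + z)*(1/(2*z)) = (-2 + z)/(2*z))
342 - 1296*b(9) = 342 - 648*(-2 + 9)/9 = 342 - 648*7/9 = 342 - 1296*7/18 = 342 - 504 = -162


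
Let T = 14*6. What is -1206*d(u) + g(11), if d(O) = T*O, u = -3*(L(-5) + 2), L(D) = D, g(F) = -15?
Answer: -911751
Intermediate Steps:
T = 84
u = 9 (u = -3*(-5 + 2) = -3*(-3) = 9)
d(O) = 84*O
-1206*d(u) + g(11) = -101304*9 - 15 = -1206*756 - 15 = -911736 - 15 = -911751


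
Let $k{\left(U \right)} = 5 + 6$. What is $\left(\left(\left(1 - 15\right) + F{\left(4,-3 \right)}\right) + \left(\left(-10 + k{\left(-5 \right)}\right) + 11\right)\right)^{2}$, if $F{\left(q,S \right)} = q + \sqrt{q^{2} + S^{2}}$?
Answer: $49$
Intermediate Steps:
$k{\left(U \right)} = 11$
$F{\left(q,S \right)} = q + \sqrt{S^{2} + q^{2}}$
$\left(\left(\left(1 - 15\right) + F{\left(4,-3 \right)}\right) + \left(\left(-10 + k{\left(-5 \right)}\right) + 11\right)\right)^{2} = \left(\left(\left(1 - 15\right) + \left(4 + \sqrt{\left(-3\right)^{2} + 4^{2}}\right)\right) + \left(\left(-10 + 11\right) + 11\right)\right)^{2} = \left(\left(-14 + \left(4 + \sqrt{9 + 16}\right)\right) + \left(1 + 11\right)\right)^{2} = \left(\left(-14 + \left(4 + \sqrt{25}\right)\right) + 12\right)^{2} = \left(\left(-14 + \left(4 + 5\right)\right) + 12\right)^{2} = \left(\left(-14 + 9\right) + 12\right)^{2} = \left(-5 + 12\right)^{2} = 7^{2} = 49$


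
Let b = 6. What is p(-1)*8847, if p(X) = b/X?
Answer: -53082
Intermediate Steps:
p(X) = 6/X
p(-1)*8847 = (6/(-1))*8847 = (6*(-1))*8847 = -6*8847 = -53082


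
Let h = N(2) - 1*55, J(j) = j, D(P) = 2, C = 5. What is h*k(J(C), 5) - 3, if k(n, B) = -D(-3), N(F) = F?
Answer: 103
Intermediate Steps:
k(n, B) = -2 (k(n, B) = -1*2 = -2)
h = -53 (h = 2 - 1*55 = 2 - 55 = -53)
h*k(J(C), 5) - 3 = -53*(-2) - 3 = 106 - 3 = 103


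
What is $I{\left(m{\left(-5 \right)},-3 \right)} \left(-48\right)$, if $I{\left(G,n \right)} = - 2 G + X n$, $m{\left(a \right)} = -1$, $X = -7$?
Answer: $-1104$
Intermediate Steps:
$I{\left(G,n \right)} = - 7 n - 2 G$ ($I{\left(G,n \right)} = - 2 G - 7 n = - 7 n - 2 G$)
$I{\left(m{\left(-5 \right)},-3 \right)} \left(-48\right) = \left(\left(-7\right) \left(-3\right) - -2\right) \left(-48\right) = \left(21 + 2\right) \left(-48\right) = 23 \left(-48\right) = -1104$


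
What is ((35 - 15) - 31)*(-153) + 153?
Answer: 1836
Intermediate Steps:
((35 - 15) - 31)*(-153) + 153 = (20 - 31)*(-153) + 153 = -11*(-153) + 153 = 1683 + 153 = 1836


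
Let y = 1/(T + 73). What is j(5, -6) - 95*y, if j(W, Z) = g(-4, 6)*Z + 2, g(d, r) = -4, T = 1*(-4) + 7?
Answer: 99/4 ≈ 24.750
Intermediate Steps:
T = 3 (T = -4 + 7 = 3)
j(W, Z) = 2 - 4*Z (j(W, Z) = -4*Z + 2 = 2 - 4*Z)
y = 1/76 (y = 1/(3 + 73) = 1/76 ≈ 0.013158)
j(5, -6) - 95*y = (2 - 4*(-6)) - 95*1/76 = (2 + 24) - 5/4 = 26 - 5/4 = 99/4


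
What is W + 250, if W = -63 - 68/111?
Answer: 20689/111 ≈ 186.39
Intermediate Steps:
W = -7061/111 (W = -63 - 68*1/111 = -63 - 68/111 = -7061/111 ≈ -63.613)
W + 250 = -7061/111 + 250 = 20689/111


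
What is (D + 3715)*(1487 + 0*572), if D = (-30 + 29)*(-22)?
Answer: 5556919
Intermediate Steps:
D = 22 (D = -1*(-22) = 22)
(D + 3715)*(1487 + 0*572) = (22 + 3715)*(1487 + 0*572) = 3737*(1487 + 0) = 3737*1487 = 5556919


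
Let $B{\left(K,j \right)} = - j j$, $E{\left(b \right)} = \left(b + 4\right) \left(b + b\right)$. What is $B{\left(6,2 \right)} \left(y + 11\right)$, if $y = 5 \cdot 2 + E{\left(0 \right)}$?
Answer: $-84$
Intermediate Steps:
$E{\left(b \right)} = 2 b \left(4 + b\right)$ ($E{\left(b \right)} = \left(4 + b\right) 2 b = 2 b \left(4 + b\right)$)
$B{\left(K,j \right)} = - j^{2}$
$y = 10$ ($y = 5 \cdot 2 + 2 \cdot 0 \left(4 + 0\right) = 10 + 2 \cdot 0 \cdot 4 = 10 + 0 = 10$)
$B{\left(6,2 \right)} \left(y + 11\right) = - 2^{2} \left(10 + 11\right) = \left(-1\right) 4 \cdot 21 = \left(-4\right) 21 = -84$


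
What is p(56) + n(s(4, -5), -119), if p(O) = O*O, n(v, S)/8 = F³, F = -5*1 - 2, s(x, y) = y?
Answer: 392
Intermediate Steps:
F = -7 (F = -5 - 2 = -7)
n(v, S) = -2744 (n(v, S) = 8*(-7)³ = 8*(-343) = -2744)
p(O) = O²
p(56) + n(s(4, -5), -119) = 56² - 2744 = 3136 - 2744 = 392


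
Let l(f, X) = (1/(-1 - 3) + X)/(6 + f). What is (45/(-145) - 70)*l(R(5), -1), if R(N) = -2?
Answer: 10195/464 ≈ 21.972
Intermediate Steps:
l(f, X) = (-¼ + X)/(6 + f) (l(f, X) = (1/(-4) + X)/(6 + f) = (-¼ + X)/(6 + f))
(45/(-145) - 70)*l(R(5), -1) = (45/(-145) - 70)*((-¼ - 1)/(6 - 2)) = (45*(-1/145) - 70)*(-5/4/4) = (-9/29 - 70)*((¼)*(-5/4)) = -2039/29*(-5/16) = 10195/464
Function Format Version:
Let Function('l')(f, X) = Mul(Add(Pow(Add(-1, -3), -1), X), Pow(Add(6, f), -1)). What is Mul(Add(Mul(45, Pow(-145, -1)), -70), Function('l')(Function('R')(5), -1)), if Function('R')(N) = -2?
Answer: Rational(10195, 464) ≈ 21.972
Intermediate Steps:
Function('l')(f, X) = Mul(Pow(Add(6, f), -1), Add(Rational(-1, 4), X)) (Function('l')(f, X) = Mul(Add(Pow(-4, -1), X), Pow(Add(6, f), -1)) = Mul(Add(Rational(-1, 4), X), Pow(Add(6, f), -1)) = Mul(Pow(Add(6, f), -1), Add(Rational(-1, 4), X)))
Mul(Add(Mul(45, Pow(-145, -1)), -70), Function('l')(Function('R')(5), -1)) = Mul(Add(Mul(45, Pow(-145, -1)), -70), Mul(Pow(Add(6, -2), -1), Add(Rational(-1, 4), -1))) = Mul(Add(Mul(45, Rational(-1, 145)), -70), Mul(Pow(4, -1), Rational(-5, 4))) = Mul(Add(Rational(-9, 29), -70), Mul(Rational(1, 4), Rational(-5, 4))) = Mul(Rational(-2039, 29), Rational(-5, 16)) = Rational(10195, 464)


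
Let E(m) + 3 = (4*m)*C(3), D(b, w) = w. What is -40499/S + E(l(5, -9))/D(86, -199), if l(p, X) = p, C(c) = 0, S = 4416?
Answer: -8046053/878784 ≈ -9.1559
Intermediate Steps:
E(m) = -3 (E(m) = -3 + (4*m)*0 = -3 + 0 = -3)
-40499/S + E(l(5, -9))/D(86, -199) = -40499/4416 - 3/(-199) = -40499*1/4416 - 3*(-1/199) = -40499/4416 + 3/199 = -8046053/878784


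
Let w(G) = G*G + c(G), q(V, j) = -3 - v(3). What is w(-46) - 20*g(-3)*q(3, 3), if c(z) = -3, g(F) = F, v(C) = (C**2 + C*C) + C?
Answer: 673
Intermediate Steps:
v(C) = C + 2*C**2 (v(C) = (C**2 + C**2) + C = 2*C**2 + C = C + 2*C**2)
q(V, j) = -24 (q(V, j) = -3 - 3*(1 + 2*3) = -3 - 3*(1 + 6) = -3 - 3*7 = -3 - 1*21 = -3 - 21 = -24)
w(G) = -3 + G**2 (w(G) = G*G - 3 = G**2 - 3 = -3 + G**2)
w(-46) - 20*g(-3)*q(3, 3) = (-3 + (-46)**2) - 20*(-3)*(-24) = (-3 + 2116) - (-60)*(-24) = 2113 - 1*1440 = 2113 - 1440 = 673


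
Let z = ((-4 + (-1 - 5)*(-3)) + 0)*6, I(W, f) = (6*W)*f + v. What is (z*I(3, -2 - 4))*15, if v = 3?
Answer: -132300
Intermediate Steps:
I(W, f) = 3 + 6*W*f (I(W, f) = (6*W)*f + 3 = 6*W*f + 3 = 3 + 6*W*f)
z = 84 (z = ((-4 - 6*(-3)) + 0)*6 = ((-4 + 18) + 0)*6 = (14 + 0)*6 = 14*6 = 84)
(z*I(3, -2 - 4))*15 = (84*(3 + 6*3*(-2 - 4)))*15 = (84*(3 + 6*3*(-6)))*15 = (84*(3 - 108))*15 = (84*(-105))*15 = -8820*15 = -132300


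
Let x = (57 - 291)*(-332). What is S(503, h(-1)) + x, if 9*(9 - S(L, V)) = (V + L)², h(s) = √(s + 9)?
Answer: 49584 - 2012*√2/9 ≈ 49268.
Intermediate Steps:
x = 77688 (x = -234*(-332) = 77688)
h(s) = √(9 + s)
S(L, V) = 9 - (L + V)²/9 (S(L, V) = 9 - (V + L)²/9 = 9 - (L + V)²/9)
S(503, h(-1)) + x = (9 - (503 + √(9 - 1))²/9) + 77688 = (9 - (503 + √8)²/9) + 77688 = (9 - (503 + 2*√2)²/9) + 77688 = 77697 - (503 + 2*√2)²/9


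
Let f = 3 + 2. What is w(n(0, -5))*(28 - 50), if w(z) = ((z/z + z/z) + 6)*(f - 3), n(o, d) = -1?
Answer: -352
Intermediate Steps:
f = 5
w(z) = 16 (w(z) = ((z/z + z/z) + 6)*(5 - 3) = ((1 + 1) + 6)*2 = (2 + 6)*2 = 8*2 = 16)
w(n(0, -5))*(28 - 50) = 16*(28 - 50) = 16*(-22) = -352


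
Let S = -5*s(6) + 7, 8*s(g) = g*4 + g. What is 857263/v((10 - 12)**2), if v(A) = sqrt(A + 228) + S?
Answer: 161165444/1503 + 27432416*sqrt(58)/1503 ≈ 2.4623e+5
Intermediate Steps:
s(g) = 5*g/8 (s(g) = (g*4 + g)/8 = (4*g + g)/8 = (5*g)/8 = 5*g/8)
S = -47/4 (S = -25*6/8 + 7 = -5*15/4 + 7 = -75/4 + 7 = -47/4 ≈ -11.750)
v(A) = -47/4 + sqrt(228 + A) (v(A) = sqrt(A + 228) - 47/4 = sqrt(228 + A) - 47/4 = -47/4 + sqrt(228 + A))
857263/v((10 - 12)**2) = 857263/(-47/4 + sqrt(228 + (10 - 12)**2)) = 857263/(-47/4 + sqrt(228 + (-2)**2)) = 857263/(-47/4 + sqrt(228 + 4)) = 857263/(-47/4 + sqrt(232)) = 857263/(-47/4 + 2*sqrt(58))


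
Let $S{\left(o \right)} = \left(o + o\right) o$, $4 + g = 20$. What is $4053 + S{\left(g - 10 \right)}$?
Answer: $4125$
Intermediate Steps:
$g = 16$ ($g = -4 + 20 = 16$)
$S{\left(o \right)} = 2 o^{2}$ ($S{\left(o \right)} = 2 o o = 2 o^{2}$)
$4053 + S{\left(g - 10 \right)} = 4053 + 2 \left(16 - 10\right)^{2} = 4053 + 2 \cdot 6^{2} = 4053 + 2 \cdot 36 = 4053 + 72 = 4125$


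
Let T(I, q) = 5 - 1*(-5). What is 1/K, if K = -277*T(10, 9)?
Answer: -1/2770 ≈ -0.00036101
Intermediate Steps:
T(I, q) = 10 (T(I, q) = 5 + 5 = 10)
K = -2770 (K = -277*10 = -2770)
1/K = 1/(-2770) = -1/2770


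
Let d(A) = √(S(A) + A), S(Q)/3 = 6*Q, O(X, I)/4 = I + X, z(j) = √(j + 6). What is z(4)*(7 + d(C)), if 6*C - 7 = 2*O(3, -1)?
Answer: √10*(42 + √2622)/6 ≈ 49.124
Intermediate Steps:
z(j) = √(6 + j)
O(X, I) = 4*I + 4*X (O(X, I) = 4*(I + X) = 4*I + 4*X)
S(Q) = 18*Q (S(Q) = 3*(6*Q) = 18*Q)
C = 23/6 (C = 7/6 + (2*(4*(-1) + 4*3))/6 = 7/6 + (2*(-4 + 12))/6 = 7/6 + (2*8)/6 = 7/6 + (⅙)*16 = 7/6 + 8/3 = 23/6 ≈ 3.8333)
d(A) = √19*√A (d(A) = √(18*A + A) = √(19*A) = √19*√A)
z(4)*(7 + d(C)) = √(6 + 4)*(7 + √19*√(23/6)) = √10*(7 + √19*(√138/6)) = √10*(7 + √2622/6)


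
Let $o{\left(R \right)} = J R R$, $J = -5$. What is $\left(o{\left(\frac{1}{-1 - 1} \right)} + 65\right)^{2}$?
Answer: $\frac{65025}{16} \approx 4064.1$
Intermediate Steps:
$o{\left(R \right)} = - 5 R^{2}$ ($o{\left(R \right)} = - 5 R R = - 5 R^{2}$)
$\left(o{\left(\frac{1}{-1 - 1} \right)} + 65\right)^{2} = \left(- 5 \left(\frac{1}{-1 - 1}\right)^{2} + 65\right)^{2} = \left(- 5 \left(\frac{1}{-2}\right)^{2} + 65\right)^{2} = \left(- 5 \left(- \frac{1}{2}\right)^{2} + 65\right)^{2} = \left(\left(-5\right) \frac{1}{4} + 65\right)^{2} = \left(- \frac{5}{4} + 65\right)^{2} = \left(\frac{255}{4}\right)^{2} = \frac{65025}{16}$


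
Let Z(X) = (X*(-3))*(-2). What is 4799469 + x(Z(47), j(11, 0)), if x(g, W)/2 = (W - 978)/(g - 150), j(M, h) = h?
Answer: 52793996/11 ≈ 4.7995e+6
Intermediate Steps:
Z(X) = 6*X (Z(X) = -3*X*(-2) = 6*X)
x(g, W) = 2*(-978 + W)/(-150 + g) (x(g, W) = 2*((W - 978)/(g - 150)) = 2*((-978 + W)/(-150 + g)) = 2*(-978 + W)/(-150 + g))
4799469 + x(Z(47), j(11, 0)) = 4799469 + 2*(-978 + 0)/(-150 + 6*47) = 4799469 + 2*(-978)/(-150 + 282) = 4799469 + 2*(-978)/132 = 4799469 + 2*(1/132)*(-978) = 4799469 - 163/11 = 52793996/11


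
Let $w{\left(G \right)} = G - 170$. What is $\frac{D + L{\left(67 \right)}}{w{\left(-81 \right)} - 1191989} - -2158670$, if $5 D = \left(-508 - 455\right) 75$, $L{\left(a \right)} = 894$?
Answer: $\frac{2573652734351}{1192240} \approx 2.1587 \cdot 10^{6}$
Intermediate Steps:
$D = -14445$ ($D = \frac{\left(-508 - 455\right) 75}{5} = \frac{\left(-963\right) 75}{5} = \frac{1}{5} \left(-72225\right) = -14445$)
$w{\left(G \right)} = -170 + G$
$\frac{D + L{\left(67 \right)}}{w{\left(-81 \right)} - 1191989} - -2158670 = \frac{-14445 + 894}{\left(-170 - 81\right) - 1191989} - -2158670 = - \frac{13551}{-251 - 1191989} + 2158670 = - \frac{13551}{-1192240} + 2158670 = \left(-13551\right) \left(- \frac{1}{1192240}\right) + 2158670 = \frac{13551}{1192240} + 2158670 = \frac{2573652734351}{1192240}$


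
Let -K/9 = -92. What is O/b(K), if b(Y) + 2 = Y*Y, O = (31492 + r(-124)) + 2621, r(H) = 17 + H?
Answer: 17003/342791 ≈ 0.049602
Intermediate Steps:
K = 828 (K = -9*(-92) = 828)
O = 34006 (O = (31492 + (17 - 124)) + 2621 = (31492 - 107) + 2621 = 31385 + 2621 = 34006)
b(Y) = -2 + Y² (b(Y) = -2 + Y*Y = -2 + Y²)
O/b(K) = 34006/(-2 + 828²) = 34006/(-2 + 685584) = 34006/685582 = 34006*(1/685582) = 17003/342791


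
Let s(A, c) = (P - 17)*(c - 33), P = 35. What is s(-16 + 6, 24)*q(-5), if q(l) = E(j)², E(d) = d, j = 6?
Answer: -5832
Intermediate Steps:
s(A, c) = -594 + 18*c (s(A, c) = (35 - 17)*(c - 33) = 18*(-33 + c) = -594 + 18*c)
q(l) = 36 (q(l) = 6² = 36)
s(-16 + 6, 24)*q(-5) = (-594 + 18*24)*36 = (-594 + 432)*36 = -162*36 = -5832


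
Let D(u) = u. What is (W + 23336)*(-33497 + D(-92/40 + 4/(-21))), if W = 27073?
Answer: -118207307079/70 ≈ -1.6887e+9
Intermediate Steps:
(W + 23336)*(-33497 + D(-92/40 + 4/(-21))) = (27073 + 23336)*(-33497 + (-92/40 + 4/(-21))) = 50409*(-33497 + (-92*1/40 + 4*(-1/21))) = 50409*(-33497 + (-23/10 - 4/21)) = 50409*(-33497 - 523/210) = 50409*(-7034893/210) = -118207307079/70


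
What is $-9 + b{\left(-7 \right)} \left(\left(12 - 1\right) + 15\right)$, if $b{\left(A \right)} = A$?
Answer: $-191$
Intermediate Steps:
$-9 + b{\left(-7 \right)} \left(\left(12 - 1\right) + 15\right) = -9 - 7 \left(\left(12 - 1\right) + 15\right) = -9 - 7 \left(11 + 15\right) = -9 - 182 = -191$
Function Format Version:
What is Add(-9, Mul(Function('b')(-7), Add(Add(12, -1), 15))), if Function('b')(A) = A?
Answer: -191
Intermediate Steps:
Add(-9, Mul(Function('b')(-7), Add(Add(12, -1), 15))) = Add(-9, Mul(-7, Add(Add(12, -1), 15))) = Add(-9, Mul(-7, Add(11, 15))) = Add(-9, Mul(-7, 26)) = Add(-9, -182) = -191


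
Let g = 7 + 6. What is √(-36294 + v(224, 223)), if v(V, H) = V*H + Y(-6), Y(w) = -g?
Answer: √13645 ≈ 116.81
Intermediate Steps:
g = 13
Y(w) = -13 (Y(w) = -1*13 = -13)
v(V, H) = -13 + H*V (v(V, H) = V*H - 13 = H*V - 13 = -13 + H*V)
√(-36294 + v(224, 223)) = √(-36294 + (-13 + 223*224)) = √(-36294 + (-13 + 49952)) = √(-36294 + 49939) = √13645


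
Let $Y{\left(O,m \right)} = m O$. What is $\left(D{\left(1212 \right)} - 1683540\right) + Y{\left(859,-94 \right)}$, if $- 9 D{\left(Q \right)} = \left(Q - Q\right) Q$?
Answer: $-1764286$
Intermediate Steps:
$D{\left(Q \right)} = 0$ ($D{\left(Q \right)} = - \frac{\left(Q - Q\right) Q}{9} = - \frac{0 Q}{9} = \left(- \frac{1}{9}\right) 0 = 0$)
$Y{\left(O,m \right)} = O m$
$\left(D{\left(1212 \right)} - 1683540\right) + Y{\left(859,-94 \right)} = \left(0 - 1683540\right) + 859 \left(-94\right) = -1683540 - 80746 = -1764286$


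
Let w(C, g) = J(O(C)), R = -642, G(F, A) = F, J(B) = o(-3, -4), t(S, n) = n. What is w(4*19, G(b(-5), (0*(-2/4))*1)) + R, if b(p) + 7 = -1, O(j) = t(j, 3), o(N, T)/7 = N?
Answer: -663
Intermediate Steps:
o(N, T) = 7*N
O(j) = 3
b(p) = -8 (b(p) = -7 - 1 = -8)
J(B) = -21 (J(B) = 7*(-3) = -21)
w(C, g) = -21
w(4*19, G(b(-5), (0*(-2/4))*1)) + R = -21 - 642 = -663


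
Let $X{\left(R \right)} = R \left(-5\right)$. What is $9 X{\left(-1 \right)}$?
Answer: $45$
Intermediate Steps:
$X{\left(R \right)} = - 5 R$
$9 X{\left(-1 \right)} = 9 \left(\left(-5\right) \left(-1\right)\right) = 9 \cdot 5 = 45$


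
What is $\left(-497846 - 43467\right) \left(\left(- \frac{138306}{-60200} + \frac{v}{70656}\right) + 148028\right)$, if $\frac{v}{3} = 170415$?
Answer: $- \frac{2028880899071345501}{25318400} \approx -8.0135 \cdot 10^{10}$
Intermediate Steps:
$v = 511245$ ($v = 3 \cdot 170415 = 511245$)
$\left(-497846 - 43467\right) \left(\left(- \frac{138306}{-60200} + \frac{v}{70656}\right) + 148028\right) = \left(-497846 - 43467\right) \left(\left(- \frac{138306}{-60200} + \frac{511245}{70656}\right) + 148028\right) = - 541313 \left(\left(\left(-138306\right) \left(- \frac{1}{60200}\right) + 511245 \cdot \frac{1}{70656}\right) + 148028\right) = - 541313 \left(\left(\frac{9879}{4300} + \frac{170415}{23552}\right) + 148028\right) = - 541313 \left(\frac{241363677}{25318400} + 148028\right) = \left(-541313\right) \frac{3748073478877}{25318400} = - \frac{2028880899071345501}{25318400}$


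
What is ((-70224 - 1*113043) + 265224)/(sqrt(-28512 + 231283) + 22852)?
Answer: 624293788/174003711 - 846889*sqrt(211)/174003711 ≈ 3.5171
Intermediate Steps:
((-70224 - 1*113043) + 265224)/(sqrt(-28512 + 231283) + 22852) = ((-70224 - 113043) + 265224)/(sqrt(202771) + 22852) = (-183267 + 265224)/(31*sqrt(211) + 22852) = 81957/(22852 + 31*sqrt(211))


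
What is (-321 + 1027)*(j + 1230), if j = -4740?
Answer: -2478060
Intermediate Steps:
(-321 + 1027)*(j + 1230) = (-321 + 1027)*(-4740 + 1230) = 706*(-3510) = -2478060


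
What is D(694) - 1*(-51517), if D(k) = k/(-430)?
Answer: 11075808/215 ≈ 51515.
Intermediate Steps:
D(k) = -k/430 (D(k) = k*(-1/430) = -k/430)
D(694) - 1*(-51517) = -1/430*694 - 1*(-51517) = -347/215 + 51517 = 11075808/215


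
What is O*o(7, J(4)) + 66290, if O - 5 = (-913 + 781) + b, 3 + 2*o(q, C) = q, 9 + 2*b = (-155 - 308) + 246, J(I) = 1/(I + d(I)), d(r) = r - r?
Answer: 65810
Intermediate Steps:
d(r) = 0
J(I) = 1/I (J(I) = 1/(I + 0) = 1/I)
b = -113 (b = -9/2 + ((-155 - 308) + 246)/2 = -9/2 + (-463 + 246)/2 = -9/2 + (½)*(-217) = -9/2 - 217/2 = -113)
o(q, C) = -3/2 + q/2
O = -240 (O = 5 + ((-913 + 781) - 113) = 5 + (-132 - 113) = 5 - 245 = -240)
O*o(7, J(4)) + 66290 = -240*(-3/2 + (½)*7) + 66290 = -240*(-3/2 + 7/2) + 66290 = -240*2 + 66290 = -480 + 66290 = 65810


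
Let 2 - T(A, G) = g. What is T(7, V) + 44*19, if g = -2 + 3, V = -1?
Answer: 837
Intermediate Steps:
g = 1
T(A, G) = 1 (T(A, G) = 2 - 1*1 = 2 - 1 = 1)
T(7, V) + 44*19 = 1 + 44*19 = 1 + 836 = 837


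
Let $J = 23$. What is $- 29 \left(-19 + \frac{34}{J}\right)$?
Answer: $\frac{11687}{23} \approx 508.13$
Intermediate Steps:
$- 29 \left(-19 + \frac{34}{J}\right) = - 29 \left(-19 + \frac{34}{23}\right) = \left(-29\right) \left(- \frac{403}{23}\right) = \frac{11687}{23}$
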